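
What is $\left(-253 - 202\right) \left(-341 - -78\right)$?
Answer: $119665$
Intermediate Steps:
$\left(-253 - 202\right) \left(-341 - -78\right) = - 455 \left(-341 + 78\right) = \left(-455\right) \left(-263\right) = 119665$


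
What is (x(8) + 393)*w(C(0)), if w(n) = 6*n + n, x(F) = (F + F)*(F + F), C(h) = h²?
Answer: 0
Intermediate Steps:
x(F) = 4*F² (x(F) = (2*F)*(2*F) = 4*F²)
w(n) = 7*n
(x(8) + 393)*w(C(0)) = (4*8² + 393)*(7*0²) = (4*64 + 393)*(7*0) = (256 + 393)*0 = 649*0 = 0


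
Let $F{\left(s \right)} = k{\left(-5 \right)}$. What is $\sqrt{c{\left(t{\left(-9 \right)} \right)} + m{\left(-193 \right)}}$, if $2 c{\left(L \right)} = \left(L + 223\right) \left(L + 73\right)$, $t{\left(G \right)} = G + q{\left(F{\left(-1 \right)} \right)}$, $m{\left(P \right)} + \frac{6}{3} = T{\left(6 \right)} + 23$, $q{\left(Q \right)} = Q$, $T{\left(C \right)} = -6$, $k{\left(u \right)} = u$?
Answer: $\frac{\sqrt{24722}}{2} \approx 78.616$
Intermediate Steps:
$F{\left(s \right)} = -5$
$m{\left(P \right)} = 15$ ($m{\left(P \right)} = -2 + \left(-6 + 23\right) = -2 + 17 = 15$)
$t{\left(G \right)} = -5 + G$ ($t{\left(G \right)} = G - 5 = -5 + G$)
$c{\left(L \right)} = \frac{\left(73 + L\right) \left(223 + L\right)}{2}$ ($c{\left(L \right)} = \frac{\left(L + 223\right) \left(L + 73\right)}{2} = \frac{\left(223 + L\right) \left(73 + L\right)}{2} = \frac{\left(73 + L\right) \left(223 + L\right)}{2}$)
$\sqrt{c{\left(t{\left(-9 \right)} \right)} + m{\left(-193 \right)}} = \sqrt{\left(\frac{16279}{2} + \frac{\left(-5 - 9\right)^{2}}{2} + 148 \left(-5 - 9\right)\right) + 15} = \sqrt{\left(\frac{16279}{2} + \frac{\left(-14\right)^{2}}{2} + 148 \left(-14\right)\right) + 15} = \sqrt{\left(\frac{16279}{2} + \frac{1}{2} \cdot 196 - 2072\right) + 15} = \sqrt{\left(\frac{16279}{2} + 98 - 2072\right) + 15} = \sqrt{\frac{12331}{2} + 15} = \sqrt{\frac{12361}{2}} = \frac{\sqrt{24722}}{2}$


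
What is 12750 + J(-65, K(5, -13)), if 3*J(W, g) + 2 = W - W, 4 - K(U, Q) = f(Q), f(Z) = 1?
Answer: 38248/3 ≈ 12749.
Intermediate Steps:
K(U, Q) = 3 (K(U, Q) = 4 - 1*1 = 4 - 1 = 3)
J(W, g) = -2/3 (J(W, g) = -2/3 + (W - W)/3 = -2/3 + (1/3)*0 = -2/3 + 0 = -2/3)
12750 + J(-65, K(5, -13)) = 12750 - 2/3 = 38248/3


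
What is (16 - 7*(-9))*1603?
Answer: 126637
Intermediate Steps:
(16 - 7*(-9))*1603 = (16 + 63)*1603 = 79*1603 = 126637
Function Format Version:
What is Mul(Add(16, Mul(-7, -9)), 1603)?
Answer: 126637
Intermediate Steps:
Mul(Add(16, Mul(-7, -9)), 1603) = Mul(Add(16, 63), 1603) = Mul(79, 1603) = 126637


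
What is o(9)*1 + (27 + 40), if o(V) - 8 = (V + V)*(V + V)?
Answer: 399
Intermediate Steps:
o(V) = 8 + 4*V**2 (o(V) = 8 + (V + V)*(V + V) = 8 + (2*V)*(2*V) = 8 + 4*V**2)
o(9)*1 + (27 + 40) = (8 + 4*9**2)*1 + (27 + 40) = (8 + 4*81)*1 + 67 = (8 + 324)*1 + 67 = 332*1 + 67 = 332 + 67 = 399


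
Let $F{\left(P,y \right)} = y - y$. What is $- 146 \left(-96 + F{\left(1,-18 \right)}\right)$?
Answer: $14016$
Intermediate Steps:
$F{\left(P,y \right)} = 0$
$- 146 \left(-96 + F{\left(1,-18 \right)}\right) = - 146 \left(-96 + 0\right) = \left(-146\right) \left(-96\right) = 14016$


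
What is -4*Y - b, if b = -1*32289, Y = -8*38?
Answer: 33505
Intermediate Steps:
Y = -304
b = -32289
-4*Y - b = -4*(-304) - 1*(-32289) = 1216 + 32289 = 33505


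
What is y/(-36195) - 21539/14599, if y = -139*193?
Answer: -387956732/528410805 ≈ -0.73420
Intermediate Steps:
y = -26827
y/(-36195) - 21539/14599 = -26827/(-36195) - 21539/14599 = -26827*(-1/36195) - 21539*1/14599 = 26827/36195 - 21539/14599 = -387956732/528410805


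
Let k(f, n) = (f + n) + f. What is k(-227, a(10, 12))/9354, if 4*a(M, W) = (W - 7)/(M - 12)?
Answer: -3637/74832 ≈ -0.048602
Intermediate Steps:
a(M, W) = (-7 + W)/(4*(-12 + M)) (a(M, W) = ((W - 7)/(M - 12))/4 = ((-7 + W)/(-12 + M))/4 = (-7 + W)/(4*(-12 + M)))
k(f, n) = n + 2*f
k(-227, a(10, 12))/9354 = ((-7 + 12)/(4*(-12 + 10)) + 2*(-227))/9354 = ((¼)*5/(-2) - 454)*(1/9354) = ((¼)*(-½)*5 - 454)*(1/9354) = (-5/8 - 454)*(1/9354) = -3637/8*1/9354 = -3637/74832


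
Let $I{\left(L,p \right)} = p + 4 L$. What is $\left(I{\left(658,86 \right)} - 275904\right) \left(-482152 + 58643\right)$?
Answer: $115696729674$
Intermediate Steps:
$\left(I{\left(658,86 \right)} - 275904\right) \left(-482152 + 58643\right) = \left(\left(86 + 4 \cdot 658\right) - 275904\right) \left(-482152 + 58643\right) = \left(\left(86 + 2632\right) - 275904\right) \left(-423509\right) = \left(2718 - 275904\right) \left(-423509\right) = \left(-273186\right) \left(-423509\right) = 115696729674$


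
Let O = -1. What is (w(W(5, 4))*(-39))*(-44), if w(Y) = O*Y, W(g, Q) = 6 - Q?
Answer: -3432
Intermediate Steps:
w(Y) = -Y
(w(W(5, 4))*(-39))*(-44) = (-(6 - 1*4)*(-39))*(-44) = (-(6 - 4)*(-39))*(-44) = (-1*2*(-39))*(-44) = -2*(-39)*(-44) = 78*(-44) = -3432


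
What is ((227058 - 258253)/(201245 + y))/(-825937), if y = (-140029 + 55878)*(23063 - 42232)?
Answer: 31195/1332477359682868 ≈ 2.3411e-11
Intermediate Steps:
y = 1613090519 (y = -84151*(-19169) = 1613090519)
((227058 - 258253)/(201245 + y))/(-825937) = ((227058 - 258253)/(201245 + 1613090519))/(-825937) = -31195/1613291764*(-1/825937) = 31195/1332477359682868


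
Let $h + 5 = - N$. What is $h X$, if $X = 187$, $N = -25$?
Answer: $3740$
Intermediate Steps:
$h = 20$ ($h = -5 - -25 = -5 + 25 = 20$)
$h X = 20 \cdot 187 = 3740$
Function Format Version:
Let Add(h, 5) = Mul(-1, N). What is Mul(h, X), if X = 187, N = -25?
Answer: 3740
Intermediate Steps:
h = 20 (h = Add(-5, Mul(-1, -25)) = Add(-5, 25) = 20)
Mul(h, X) = Mul(20, 187) = 3740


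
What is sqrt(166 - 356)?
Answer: I*sqrt(190) ≈ 13.784*I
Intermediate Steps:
sqrt(166 - 356) = sqrt(-190) = I*sqrt(190)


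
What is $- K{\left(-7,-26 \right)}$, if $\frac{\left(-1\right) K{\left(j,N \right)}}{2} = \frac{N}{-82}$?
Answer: $\frac{26}{41} \approx 0.63415$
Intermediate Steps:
$K{\left(j,N \right)} = \frac{N}{41}$ ($K{\left(j,N \right)} = - 2 \frac{N}{-82} = - 2 N \left(- \frac{1}{82}\right) = - 2 \left(- \frac{N}{82}\right) = \frac{N}{41}$)
$- K{\left(-7,-26 \right)} = - \frac{-26}{41} = \left(-1\right) \left(- \frac{26}{41}\right) = \frac{26}{41}$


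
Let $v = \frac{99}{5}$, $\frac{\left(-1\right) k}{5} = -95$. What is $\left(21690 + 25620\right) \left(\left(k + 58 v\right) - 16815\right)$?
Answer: $-718714596$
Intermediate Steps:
$k = 475$ ($k = \left(-5\right) \left(-95\right) = 475$)
$v = \frac{99}{5}$ ($v = 99 \cdot \frac{1}{5} = \frac{99}{5} \approx 19.8$)
$\left(21690 + 25620\right) \left(\left(k + 58 v\right) - 16815\right) = \left(21690 + 25620\right) \left(\left(475 + 58 \cdot \frac{99}{5}\right) - 16815\right) = 47310 \left(\left(475 + \frac{5742}{5}\right) - 16815\right) = 47310 \left(\frac{8117}{5} - 16815\right) = 47310 \left(- \frac{75958}{5}\right) = -718714596$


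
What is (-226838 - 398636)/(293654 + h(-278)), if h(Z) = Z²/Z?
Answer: -312737/146688 ≈ -2.1320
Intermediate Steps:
h(Z) = Z
(-226838 - 398636)/(293654 + h(-278)) = (-226838 - 398636)/(293654 - 278) = -625474/293376 = -625474*1/293376 = -312737/146688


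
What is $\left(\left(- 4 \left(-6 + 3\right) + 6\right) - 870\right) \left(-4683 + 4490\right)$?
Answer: $164436$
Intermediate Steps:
$\left(\left(- 4 \left(-6 + 3\right) + 6\right) - 870\right) \left(-4683 + 4490\right) = \left(\left(\left(-4\right) \left(-3\right) + 6\right) - 870\right) \left(-193\right) = \left(\left(12 + 6\right) - 870\right) \left(-193\right) = \left(18 - 870\right) \left(-193\right) = \left(-852\right) \left(-193\right) = 164436$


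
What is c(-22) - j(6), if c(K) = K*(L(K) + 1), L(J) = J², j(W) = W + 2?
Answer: -10678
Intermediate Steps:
j(W) = 2 + W
c(K) = K*(1 + K²) (c(K) = K*(K² + 1) = K*(1 + K²))
c(-22) - j(6) = (-22 + (-22)³) - (2 + 6) = (-22 - 10648) - 1*8 = -10670 - 8 = -10678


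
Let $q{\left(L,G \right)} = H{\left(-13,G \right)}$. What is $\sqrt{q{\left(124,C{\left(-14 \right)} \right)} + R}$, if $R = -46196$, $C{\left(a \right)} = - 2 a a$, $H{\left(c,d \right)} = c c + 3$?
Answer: $2 i \sqrt{11506} \approx 214.53 i$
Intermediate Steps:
$H{\left(c,d \right)} = 3 + c^{2}$ ($H{\left(c,d \right)} = c^{2} + 3 = 3 + c^{2}$)
$C{\left(a \right)} = - 2 a^{2}$
$q{\left(L,G \right)} = 172$ ($q{\left(L,G \right)} = 3 + \left(-13\right)^{2} = 3 + 169 = 172$)
$\sqrt{q{\left(124,C{\left(-14 \right)} \right)} + R} = \sqrt{172 - 46196} = \sqrt{-46024} = 2 i \sqrt{11506}$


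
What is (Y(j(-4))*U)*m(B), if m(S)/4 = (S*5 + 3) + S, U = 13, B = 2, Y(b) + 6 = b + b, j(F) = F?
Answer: -10920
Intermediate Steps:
Y(b) = -6 + 2*b (Y(b) = -6 + (b + b) = -6 + 2*b)
m(S) = 12 + 24*S (m(S) = 4*((S*5 + 3) + S) = 4*((5*S + 3) + S) = 4*((3 + 5*S) + S) = 4*(3 + 6*S) = 12 + 24*S)
(Y(j(-4))*U)*m(B) = ((-6 + 2*(-4))*13)*(12 + 24*2) = ((-6 - 8)*13)*(12 + 48) = -14*13*60 = -182*60 = -10920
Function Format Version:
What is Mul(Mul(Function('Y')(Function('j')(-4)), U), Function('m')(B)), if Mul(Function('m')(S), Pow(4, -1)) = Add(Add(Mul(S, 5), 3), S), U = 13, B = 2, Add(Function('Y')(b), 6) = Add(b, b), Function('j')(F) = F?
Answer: -10920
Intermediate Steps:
Function('Y')(b) = Add(-6, Mul(2, b)) (Function('Y')(b) = Add(-6, Add(b, b)) = Add(-6, Mul(2, b)))
Function('m')(S) = Add(12, Mul(24, S)) (Function('m')(S) = Mul(4, Add(Add(Mul(S, 5), 3), S)) = Mul(4, Add(Add(Mul(5, S), 3), S)) = Mul(4, Add(Add(3, Mul(5, S)), S)) = Mul(4, Add(3, Mul(6, S))) = Add(12, Mul(24, S)))
Mul(Mul(Function('Y')(Function('j')(-4)), U), Function('m')(B)) = Mul(Mul(Add(-6, Mul(2, -4)), 13), Add(12, Mul(24, 2))) = Mul(Mul(Add(-6, -8), 13), Add(12, 48)) = Mul(Mul(-14, 13), 60) = Mul(-182, 60) = -10920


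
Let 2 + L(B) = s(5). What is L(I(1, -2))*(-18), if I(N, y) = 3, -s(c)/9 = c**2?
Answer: 4086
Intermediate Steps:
s(c) = -9*c**2
L(B) = -227 (L(B) = -2 - 9*5**2 = -2 - 9*25 = -2 - 225 = -227)
L(I(1, -2))*(-18) = -227*(-18) = 4086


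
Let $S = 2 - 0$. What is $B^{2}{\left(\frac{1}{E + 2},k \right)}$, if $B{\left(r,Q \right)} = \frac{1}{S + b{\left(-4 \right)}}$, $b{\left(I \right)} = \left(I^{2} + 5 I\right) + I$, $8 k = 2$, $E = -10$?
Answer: $\frac{1}{36} \approx 0.027778$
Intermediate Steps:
$k = \frac{1}{4}$ ($k = \frac{1}{8} \cdot 2 = \frac{1}{4} \approx 0.25$)
$b{\left(I \right)} = I^{2} + 6 I$
$S = 2$ ($S = 2 + 0 = 2$)
$B{\left(r,Q \right)} = - \frac{1}{6}$ ($B{\left(r,Q \right)} = \frac{1}{2 - 4 \left(6 - 4\right)} = \frac{1}{2 - 8} = \frac{1}{-6} = - \frac{1}{6}$)
$B^{2}{\left(\frac{1}{E + 2},k \right)} = \left(- \frac{1}{6}\right)^{2} = \frac{1}{36}$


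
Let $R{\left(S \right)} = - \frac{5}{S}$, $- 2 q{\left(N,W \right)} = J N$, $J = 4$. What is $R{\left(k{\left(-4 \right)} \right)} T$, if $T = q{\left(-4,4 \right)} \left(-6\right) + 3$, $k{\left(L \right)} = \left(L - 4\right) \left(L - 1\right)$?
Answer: $\frac{45}{8} \approx 5.625$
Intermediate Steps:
$q{\left(N,W \right)} = - 2 N$ ($q{\left(N,W \right)} = - \frac{4 N}{2} = - 2 N$)
$k{\left(L \right)} = \left(-1 + L\right) \left(-4 + L\right)$ ($k{\left(L \right)} = \left(-4 + L\right) \left(-1 + L\right) = \left(-1 + L\right) \left(-4 + L\right)$)
$T = -45$ ($T = \left(-2\right) \left(-4\right) \left(-6\right) + 3 = 8 \left(-6\right) + 3 = -48 + 3 = -45$)
$R{\left(k{\left(-4 \right)} \right)} T = - \frac{5}{4 + \left(-4\right)^{2} - -20} \left(-45\right) = - \frac{5}{4 + 16 + 20} \left(-45\right) = - \frac{5}{40} \left(-45\right) = \left(-5\right) \frac{1}{40} \left(-45\right) = \left(- \frac{1}{8}\right) \left(-45\right) = \frac{45}{8}$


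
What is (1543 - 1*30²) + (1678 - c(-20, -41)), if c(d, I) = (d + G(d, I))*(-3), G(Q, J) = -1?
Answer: 2258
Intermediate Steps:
c(d, I) = 3 - 3*d (c(d, I) = (d - 1)*(-3) = (-1 + d)*(-3) = 3 - 3*d)
(1543 - 1*30²) + (1678 - c(-20, -41)) = (1543 - 1*30²) + (1678 - (3 - 3*(-20))) = (1543 - 1*900) + (1678 - (3 + 60)) = (1543 - 900) + (1678 - 1*63) = 643 + (1678 - 63) = 643 + 1615 = 2258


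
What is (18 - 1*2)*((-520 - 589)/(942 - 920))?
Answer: -8872/11 ≈ -806.54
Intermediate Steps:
(18 - 1*2)*((-520 - 589)/(942 - 920)) = (18 - 2)*(-1109/22) = 16*(-1109*1/22) = 16*(-1109/22) = -8872/11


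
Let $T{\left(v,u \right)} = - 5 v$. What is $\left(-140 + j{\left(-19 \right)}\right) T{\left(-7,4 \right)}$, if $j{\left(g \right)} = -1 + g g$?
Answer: $7700$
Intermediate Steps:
$j{\left(g \right)} = -1 + g^{2}$
$\left(-140 + j{\left(-19 \right)}\right) T{\left(-7,4 \right)} = \left(-140 - \left(1 - \left(-19\right)^{2}\right)\right) \left(\left(-5\right) \left(-7\right)\right) = \left(-140 + \left(-1 + 361\right)\right) 35 = \left(-140 + 360\right) 35 = 220 \cdot 35 = 7700$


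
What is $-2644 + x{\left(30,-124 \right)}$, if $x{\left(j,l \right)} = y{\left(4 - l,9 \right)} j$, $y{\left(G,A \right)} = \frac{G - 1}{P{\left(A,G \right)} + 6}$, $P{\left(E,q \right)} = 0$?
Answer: $-2009$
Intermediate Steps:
$y{\left(G,A \right)} = - \frac{1}{6} + \frac{G}{6}$ ($y{\left(G,A \right)} = \frac{G - 1}{0 + 6} = \frac{-1 + G}{6} = \left(-1 + G\right) \frac{1}{6} = - \frac{1}{6} + \frac{G}{6}$)
$x{\left(j,l \right)} = j \left(\frac{1}{2} - \frac{l}{6}\right)$ ($x{\left(j,l \right)} = \left(- \frac{1}{6} + \frac{4 - l}{6}\right) j = \left(- \frac{1}{6} - \left(- \frac{2}{3} + \frac{l}{6}\right)\right) j = \left(\frac{1}{2} - \frac{l}{6}\right) j = j \left(\frac{1}{2} - \frac{l}{6}\right)$)
$-2644 + x{\left(30,-124 \right)} = -2644 + \frac{1}{6} \cdot 30 \left(3 - -124\right) = -2644 + \frac{1}{6} \cdot 30 \left(3 + 124\right) = -2644 + \frac{1}{6} \cdot 30 \cdot 127 = -2644 + 635 = -2009$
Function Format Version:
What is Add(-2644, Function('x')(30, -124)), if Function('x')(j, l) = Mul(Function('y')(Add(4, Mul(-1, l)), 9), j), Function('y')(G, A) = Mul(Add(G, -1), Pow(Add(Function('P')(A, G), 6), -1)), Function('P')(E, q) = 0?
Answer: -2009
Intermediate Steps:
Function('y')(G, A) = Add(Rational(-1, 6), Mul(Rational(1, 6), G)) (Function('y')(G, A) = Mul(Add(G, -1), Pow(Add(0, 6), -1)) = Mul(Add(-1, G), Pow(6, -1)) = Mul(Add(-1, G), Rational(1, 6)) = Add(Rational(-1, 6), Mul(Rational(1, 6), G)))
Function('x')(j, l) = Mul(j, Add(Rational(1, 2), Mul(Rational(-1, 6), l))) (Function('x')(j, l) = Mul(Add(Rational(-1, 6), Mul(Rational(1, 6), Add(4, Mul(-1, l)))), j) = Mul(Add(Rational(-1, 6), Add(Rational(2, 3), Mul(Rational(-1, 6), l))), j) = Mul(Add(Rational(1, 2), Mul(Rational(-1, 6), l)), j) = Mul(j, Add(Rational(1, 2), Mul(Rational(-1, 6), l))))
Add(-2644, Function('x')(30, -124)) = Add(-2644, Mul(Rational(1, 6), 30, Add(3, Mul(-1, -124)))) = Add(-2644, Mul(Rational(1, 6), 30, Add(3, 124))) = Add(-2644, Mul(Rational(1, 6), 30, 127)) = Add(-2644, 635) = -2009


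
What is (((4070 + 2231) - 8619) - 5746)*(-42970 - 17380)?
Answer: 486662400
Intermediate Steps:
(((4070 + 2231) - 8619) - 5746)*(-42970 - 17380) = ((6301 - 8619) - 5746)*(-60350) = (-2318 - 5746)*(-60350) = -8064*(-60350) = 486662400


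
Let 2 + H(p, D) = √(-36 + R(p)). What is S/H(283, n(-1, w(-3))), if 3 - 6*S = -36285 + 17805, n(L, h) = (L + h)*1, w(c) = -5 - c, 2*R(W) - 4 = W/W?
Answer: -12322/75 - 6161*I*√134/150 ≈ -164.29 - 475.46*I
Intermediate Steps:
R(W) = 5/2 (R(W) = 2 + (W/W)/2 = 2 + (½)*1 = 2 + ½ = 5/2)
n(L, h) = L + h
S = 6161/2 (S = ½ - (-36285 + 17805)/6 = ½ - ⅙*(-18480) = ½ + 3080 = 6161/2 ≈ 3080.5)
H(p, D) = -2 + I*√134/2 (H(p, D) = -2 + √(-36 + 5/2) = -2 + √(-67/2) = -2 + I*√134/2)
S/H(283, n(-1, w(-3))) = 6161/(2*(-2 + I*√134/2))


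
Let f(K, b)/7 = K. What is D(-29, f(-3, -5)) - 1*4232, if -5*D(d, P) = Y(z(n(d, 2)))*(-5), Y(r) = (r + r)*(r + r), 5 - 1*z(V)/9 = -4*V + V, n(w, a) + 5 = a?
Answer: 952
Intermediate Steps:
n(w, a) = -5 + a
z(V) = 45 + 27*V (z(V) = 45 - 9*(-4*V + V) = 45 - (-27)*V = 45 + 27*V)
Y(r) = 4*r**2 (Y(r) = (2*r)*(2*r) = 4*r**2)
f(K, b) = 7*K
D(d, P) = 5184 (D(d, P) = -4*(45 + 27*(-5 + 2))**2*(-5)/5 = -4*(45 + 27*(-3))**2*(-5)/5 = -4*(45 - 81)**2*(-5)/5 = -4*(-36)**2*(-5)/5 = -4*1296*(-5)/5 = -5184*(-5)/5 = -1/5*(-25920) = 5184)
D(-29, f(-3, -5)) - 1*4232 = 5184 - 1*4232 = 5184 - 4232 = 952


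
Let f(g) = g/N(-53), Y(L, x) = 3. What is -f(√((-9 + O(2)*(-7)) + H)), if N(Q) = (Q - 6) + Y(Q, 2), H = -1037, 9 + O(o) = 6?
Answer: 5*I*√41/56 ≈ 0.57171*I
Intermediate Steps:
O(o) = -3 (O(o) = -9 + 6 = -3)
N(Q) = -3 + Q (N(Q) = (Q - 6) + 3 = (-6 + Q) + 3 = -3 + Q)
f(g) = -g/56 (f(g) = g/(-3 - 53) = g/(-56) = g*(-1/56) = -g/56)
-f(√((-9 + O(2)*(-7)) + H)) = -(-1)*√((-9 - 3*(-7)) - 1037)/56 = -(-1)*√((-9 + 21) - 1037)/56 = -(-1)*√(12 - 1037)/56 = -(-1)*√(-1025)/56 = -(-1)*5*I*√41/56 = -(-5)*I*√41/56 = 5*I*√41/56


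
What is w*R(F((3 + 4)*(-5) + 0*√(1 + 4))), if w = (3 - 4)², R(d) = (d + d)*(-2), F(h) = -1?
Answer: 4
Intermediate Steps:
R(d) = -4*d (R(d) = (2*d)*(-2) = -4*d)
w = 1 (w = (-1)² = 1)
w*R(F((3 + 4)*(-5) + 0*√(1 + 4))) = 1*(-4*(-1)) = 1*4 = 4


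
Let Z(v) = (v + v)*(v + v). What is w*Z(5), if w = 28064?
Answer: 2806400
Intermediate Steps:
Z(v) = 4*v² (Z(v) = (2*v)*(2*v) = 4*v²)
w*Z(5) = 28064*(4*5²) = 28064*(4*25) = 28064*100 = 2806400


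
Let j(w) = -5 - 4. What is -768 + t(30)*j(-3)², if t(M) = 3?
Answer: -525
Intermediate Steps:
j(w) = -9
-768 + t(30)*j(-3)² = -768 + 3*(-9)² = -768 + 3*81 = -768 + 243 = -525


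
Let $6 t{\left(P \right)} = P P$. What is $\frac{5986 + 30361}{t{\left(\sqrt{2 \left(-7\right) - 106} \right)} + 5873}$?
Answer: $\frac{36347}{5853} \approx 6.21$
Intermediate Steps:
$t{\left(P \right)} = \frac{P^{2}}{6}$ ($t{\left(P \right)} = \frac{P P}{6} = \frac{P^{2}}{6}$)
$\frac{5986 + 30361}{t{\left(\sqrt{2 \left(-7\right) - 106} \right)} + 5873} = \frac{5986 + 30361}{\frac{\left(\sqrt{2 \left(-7\right) - 106}\right)^{2}}{6} + 5873} = \frac{36347}{\frac{\left(\sqrt{-14 - 106}\right)^{2}}{6} + 5873} = \frac{36347}{\frac{\left(\sqrt{-120}\right)^{2}}{6} + 5873} = \frac{36347}{\frac{\left(2 i \sqrt{30}\right)^{2}}{6} + 5873} = \frac{36347}{\frac{1}{6} \left(-120\right) + 5873} = \frac{36347}{-20 + 5873} = \frac{36347}{5853}$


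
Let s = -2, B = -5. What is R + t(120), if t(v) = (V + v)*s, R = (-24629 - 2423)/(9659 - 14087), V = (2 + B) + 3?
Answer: -258917/1107 ≈ -233.89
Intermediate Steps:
V = 0 (V = (2 - 5) + 3 = -3 + 3 = 0)
R = 6763/1107 (R = -27052/(-4428) = -27052*(-1/4428) = 6763/1107 ≈ 6.1093)
t(v) = -2*v (t(v) = (0 + v)*(-2) = v*(-2) = -2*v)
R + t(120) = 6763/1107 - 2*120 = 6763/1107 - 240 = -258917/1107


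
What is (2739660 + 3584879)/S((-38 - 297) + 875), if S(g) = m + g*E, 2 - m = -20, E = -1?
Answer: -6324539/518 ≈ -12210.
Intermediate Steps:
m = 22 (m = 2 - 1*(-20) = 2 + 20 = 22)
S(g) = 22 - g (S(g) = 22 + g*(-1) = 22 - g)
(2739660 + 3584879)/S((-38 - 297) + 875) = (2739660 + 3584879)/(22 - ((-38 - 297) + 875)) = 6324539/(22 - (-335 + 875)) = 6324539/(22 - 1*540) = 6324539/(22 - 540) = 6324539/(-518) = 6324539*(-1/518) = -6324539/518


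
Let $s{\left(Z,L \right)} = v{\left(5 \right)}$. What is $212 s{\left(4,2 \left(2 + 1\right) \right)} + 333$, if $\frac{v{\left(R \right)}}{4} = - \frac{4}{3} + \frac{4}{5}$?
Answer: $- \frac{1789}{15} \approx -119.27$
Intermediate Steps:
$v{\left(R \right)} = - \frac{32}{15}$ ($v{\left(R \right)} = 4 \left(- \frac{4}{3} + \frac{4}{5}\right) = 4 \left(- \frac{8}{15}\right) = - \frac{32}{15}$)
$s{\left(Z,L \right)} = - \frac{32}{15}$
$212 s{\left(4,2 \left(2 + 1\right) \right)} + 333 = 212 \left(- \frac{32}{15}\right) + 333 = - \frac{6784}{15} + 333 = - \frac{1789}{15}$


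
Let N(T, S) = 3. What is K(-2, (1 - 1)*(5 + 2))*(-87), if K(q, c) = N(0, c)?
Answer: -261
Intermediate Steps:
K(q, c) = 3
K(-2, (1 - 1)*(5 + 2))*(-87) = 3*(-87) = -261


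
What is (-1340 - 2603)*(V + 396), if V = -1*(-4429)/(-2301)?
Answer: -3575382281/2301 ≈ -1.5538e+6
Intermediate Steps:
V = -4429/2301 (V = 4429*(-1/2301) = -4429/2301 ≈ -1.9248)
(-1340 - 2603)*(V + 396) = (-1340 - 2603)*(-4429/2301 + 396) = -3943*906767/2301 = -3575382281/2301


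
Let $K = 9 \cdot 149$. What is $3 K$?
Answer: $4023$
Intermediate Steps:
$K = 1341$
$3 K = 3 \cdot 1341 = 4023$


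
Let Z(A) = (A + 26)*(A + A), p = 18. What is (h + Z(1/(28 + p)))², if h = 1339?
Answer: 2010324143881/1119364 ≈ 1.7960e+6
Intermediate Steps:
Z(A) = 2*A*(26 + A) (Z(A) = (26 + A)*(2*A) = 2*A*(26 + A))
(h + Z(1/(28 + p)))² = (1339 + 2*(26 + 1/(28 + 18))/(28 + 18))² = (1339 + 2*(26 + 1/46)/46)² = (1339 + 2*(1/46)*(26 + 1/46))² = (1339 + 2*(1/46)*(1197/46))² = (1339 + 1197/1058)² = (1417859/1058)² = 2010324143881/1119364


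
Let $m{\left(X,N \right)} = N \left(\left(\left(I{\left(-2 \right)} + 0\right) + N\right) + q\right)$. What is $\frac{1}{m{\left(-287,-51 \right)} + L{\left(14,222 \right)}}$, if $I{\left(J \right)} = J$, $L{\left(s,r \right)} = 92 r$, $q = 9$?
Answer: $\frac{1}{22668} \approx 4.4115 \cdot 10^{-5}$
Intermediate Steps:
$m{\left(X,N \right)} = N \left(7 + N\right)$ ($m{\left(X,N \right)} = N \left(\left(\left(-2 + 0\right) + N\right) + 9\right) = N \left(\left(-2 + N\right) + 9\right) = N \left(7 + N\right)$)
$\frac{1}{m{\left(-287,-51 \right)} + L{\left(14,222 \right)}} = \frac{1}{- 51 \left(7 - 51\right) + 92 \cdot 222} = \frac{1}{\left(-51\right) \left(-44\right) + 20424} = \frac{1}{2244 + 20424} = \frac{1}{22668}$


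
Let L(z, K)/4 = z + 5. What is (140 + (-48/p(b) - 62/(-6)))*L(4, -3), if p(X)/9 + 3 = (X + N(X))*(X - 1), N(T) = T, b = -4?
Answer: 200052/37 ≈ 5406.8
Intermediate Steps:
p(X) = -27 + 18*X*(-1 + X) (p(X) = -27 + 9*((X + X)*(X - 1)) = -27 + 9*((2*X)*(-1 + X)) = -27 + 9*(2*X*(-1 + X)) = -27 + 18*X*(-1 + X))
L(z, K) = 20 + 4*z (L(z, K) = 4*(z + 5) = 4*(5 + z) = 20 + 4*z)
(140 + (-48/p(b) - 62/(-6)))*L(4, -3) = (140 + (-48/(-27 - 18*(-4) + 18*(-4)²) - 62/(-6)))*(20 + 4*4) = (140 + (-48/(-27 + 72 + 18*16) - 62*(-⅙)))*(20 + 16) = (140 + (-48/(-27 + 72 + 288) + 31/3))*36 = (140 + (-48/333 + 31/3))*36 = (140 + (-48*1/333 + 31/3))*36 = (140 + (-16/111 + 31/3))*36 = (140 + 377/37)*36 = (5557/37)*36 = 200052/37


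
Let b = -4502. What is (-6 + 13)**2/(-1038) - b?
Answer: 4673027/1038 ≈ 4502.0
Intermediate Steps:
(-6 + 13)**2/(-1038) - b = (-6 + 13)**2/(-1038) - 1*(-4502) = 7**2*(-1/1038) + 4502 = 49*(-1/1038) + 4502 = -49/1038 + 4502 = 4673027/1038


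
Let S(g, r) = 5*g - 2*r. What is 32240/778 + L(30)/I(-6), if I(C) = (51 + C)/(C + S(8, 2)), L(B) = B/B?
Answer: 49138/1167 ≈ 42.106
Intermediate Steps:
L(B) = 1
S(g, r) = -2*r + 5*g
I(C) = (51 + C)/(36 + C) (I(C) = (51 + C)/(C + (-2*2 + 5*8)) = (51 + C)/(C + (-4 + 40)) = (51 + C)/(C + 36) = (51 + C)/(36 + C))
32240/778 + L(30)/I(-6) = 32240/778 + 1/((51 - 6)/(36 - 6)) = 32240*(1/778) + 1/(45/30) = 16120/389 + 1/((1/30)*45) = 16120/389 + 1/(3/2) = 16120/389 + 1*(⅔) = 16120/389 + ⅔ = 49138/1167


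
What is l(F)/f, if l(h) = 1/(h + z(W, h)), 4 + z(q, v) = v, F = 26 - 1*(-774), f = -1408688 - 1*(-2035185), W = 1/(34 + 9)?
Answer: 1/999889212 ≈ 1.0001e-9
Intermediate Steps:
W = 1/43 ≈ 0.023256
f = 626497 (f = -1408688 + 2035185 = 626497)
F = 800 (F = 26 + 774 = 800)
z(q, v) = -4 + v
l(h) = 1/(-4 + 2*h) (l(h) = 1/(h + (-4 + h)) = 1/(-4 + 2*h))
l(F)/f = (1/(2*(-2 + 800)))/626497 = ((1/2)/798)*(1/626497) = ((1/2)*(1/798))*(1/626497) = (1/1596)*(1/626497) = 1/999889212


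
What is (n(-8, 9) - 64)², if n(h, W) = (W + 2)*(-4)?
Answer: 11664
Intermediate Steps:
n(h, W) = -8 - 4*W (n(h, W) = (2 + W)*(-4) = -8 - 4*W)
(n(-8, 9) - 64)² = ((-8 - 4*9) - 64)² = ((-8 - 36) - 64)² = (-44 - 64)² = (-108)² = 11664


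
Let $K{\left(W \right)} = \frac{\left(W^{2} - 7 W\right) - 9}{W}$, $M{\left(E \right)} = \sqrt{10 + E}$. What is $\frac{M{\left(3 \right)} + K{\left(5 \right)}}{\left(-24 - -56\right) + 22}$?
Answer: $- \frac{19}{270} + \frac{\sqrt{13}}{54} \approx -0.0036009$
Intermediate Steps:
$K{\left(W \right)} = \frac{-9 + W^{2} - 7 W}{W}$
$\frac{M{\left(3 \right)} + K{\left(5 \right)}}{\left(-24 - -56\right) + 22} = \frac{\sqrt{10 + 3} - \left(2 + \frac{9}{5}\right)}{\left(-24 - -56\right) + 22} = \frac{\sqrt{13} - \frac{19}{5}}{\left(-24 + 56\right) + 22} = \frac{\sqrt{13} - \frac{19}{5}}{32 + 22} = \frac{\sqrt{13} - \frac{19}{5}}{54} = \left(- \frac{19}{5} + \sqrt{13}\right) \frac{1}{54} = - \frac{19}{270} + \frac{\sqrt{13}}{54}$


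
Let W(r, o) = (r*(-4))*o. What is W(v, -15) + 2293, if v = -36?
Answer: 133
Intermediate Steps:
W(r, o) = -4*o*r (W(r, o) = (-4*r)*o = -4*o*r)
W(v, -15) + 2293 = -4*(-15)*(-36) + 2293 = -2160 + 2293 = 133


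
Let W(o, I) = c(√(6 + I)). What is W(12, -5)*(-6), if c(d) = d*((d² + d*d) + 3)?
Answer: -30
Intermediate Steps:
c(d) = d*(3 + 2*d²) (c(d) = d*((d² + d²) + 3) = d*(2*d² + 3) = d*(3 + 2*d²))
W(o, I) = √(6 + I)*(15 + 2*I) (W(o, I) = √(6 + I)*(3 + 2*(√(6 + I))²) = √(6 + I)*(3 + 2*(6 + I)) = √(6 + I)*(3 + (12 + 2*I)) = √(6 + I)*(15 + 2*I))
W(12, -5)*(-6) = (√(6 - 5)*(15 + 2*(-5)))*(-6) = (√1*(15 - 10))*(-6) = (1*5)*(-6) = 5*(-6) = -30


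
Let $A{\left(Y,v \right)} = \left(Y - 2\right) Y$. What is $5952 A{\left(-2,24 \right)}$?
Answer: $47616$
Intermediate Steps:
$A{\left(Y,v \right)} = Y \left(-2 + Y\right)$ ($A{\left(Y,v \right)} = \left(-2 + Y\right) Y = Y \left(-2 + Y\right)$)
$5952 A{\left(-2,24 \right)} = 5952 \left(- 2 \left(-2 - 2\right)\right) = 5952 \left(\left(-2\right) \left(-4\right)\right) = 5952 \cdot 8 = 47616$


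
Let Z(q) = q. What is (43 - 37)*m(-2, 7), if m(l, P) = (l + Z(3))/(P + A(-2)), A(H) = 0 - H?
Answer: 2/3 ≈ 0.66667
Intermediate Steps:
A(H) = -H
m(l, P) = (3 + l)/(2 + P) (m(l, P) = (l + 3)/(P - 1*(-2)) = (3 + l)/(P + 2) = (3 + l)/(2 + P))
(43 - 37)*m(-2, 7) = (43 - 37)*((3 - 2)/(2 + 7)) = 6*(1/9) = 2/3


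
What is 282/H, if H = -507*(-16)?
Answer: 47/1352 ≈ 0.034763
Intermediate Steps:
H = 8112
282/H = 282/8112 = 282*(1/8112) = 47/1352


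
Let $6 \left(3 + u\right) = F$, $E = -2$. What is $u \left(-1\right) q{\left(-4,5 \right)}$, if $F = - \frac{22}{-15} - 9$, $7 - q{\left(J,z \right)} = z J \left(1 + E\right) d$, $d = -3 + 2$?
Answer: $\frac{1149}{10} \approx 114.9$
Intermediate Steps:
$d = -1$
$q{\left(J,z \right)} = 7 - J z$ ($q{\left(J,z \right)} = 7 - z J \left(1 - 2\right) \left(-1\right) = 7 - J z \left(\left(-1\right) \left(-1\right)\right) = 7 - J z 1 = 7 - J z$)
$F = - \frac{113}{15}$ ($F = \left(-22\right) \left(- \frac{1}{15}\right) - 9 = \frac{22}{15} - 9 = - \frac{113}{15} \approx -7.5333$)
$u = - \frac{383}{90}$ ($u = -3 + \frac{1}{6} \left(- \frac{113}{15}\right) = -3 - \frac{113}{90} = - \frac{383}{90} \approx -4.2556$)
$u \left(-1\right) q{\left(-4,5 \right)} = \left(- \frac{383}{90}\right) \left(-1\right) \left(7 - \left(-4\right) 5\right) = \frac{383 \left(7 + 20\right)}{90} = \frac{383}{90} \cdot 27 = \frac{1149}{10}$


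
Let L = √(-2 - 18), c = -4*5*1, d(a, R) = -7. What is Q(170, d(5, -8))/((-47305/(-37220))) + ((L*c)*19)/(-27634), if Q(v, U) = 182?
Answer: 1354808/9461 + 380*I*√5/13817 ≈ 143.2 + 0.061497*I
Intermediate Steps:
c = -20 (c = -20*1 = -20)
L = 2*I*√5 (L = √(-20) = 2*I*√5 ≈ 4.4721*I)
Q(170, d(5, -8))/((-47305/(-37220))) + ((L*c)*19)/(-27634) = 182/((-47305/(-37220))) + (((2*I*√5)*(-20))*19)/(-27634) = 182/((-47305*(-1/37220))) + (-40*I*√5*19)*(-1/27634) = 182/(9461/7444) - 760*I*√5*(-1/27634) = 182*(7444/9461) + 380*I*√5/13817 = 1354808/9461 + 380*I*√5/13817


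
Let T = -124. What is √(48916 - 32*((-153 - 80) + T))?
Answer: 2*√15085 ≈ 245.64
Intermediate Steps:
√(48916 - 32*((-153 - 80) + T)) = √(48916 - 32*((-153 - 80) - 124)) = √(48916 - 32*(-233 - 124)) = √(48916 - 32*(-357)) = √(48916 + 11424) = √60340 = 2*√15085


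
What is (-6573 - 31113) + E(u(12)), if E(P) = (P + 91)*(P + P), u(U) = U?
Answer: -35214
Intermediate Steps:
E(P) = 2*P*(91 + P) (E(P) = (91 + P)*(2*P) = 2*P*(91 + P))
(-6573 - 31113) + E(u(12)) = (-6573 - 31113) + 2*12*(91 + 12) = -37686 + 2*12*103 = -37686 + 2472 = -35214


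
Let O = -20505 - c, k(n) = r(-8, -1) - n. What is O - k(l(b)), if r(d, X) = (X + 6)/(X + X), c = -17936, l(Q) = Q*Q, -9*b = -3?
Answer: -46195/18 ≈ -2566.4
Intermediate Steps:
b = 1/3 (b = -1/9*(-3) = 1/3 ≈ 0.33333)
l(Q) = Q**2
r(d, X) = (6 + X)/(2*X) (r(d, X) = (6 + X)/((2*X)) = (6 + X)*(1/(2*X)) = (6 + X)/(2*X))
k(n) = -5/2 - n (k(n) = (1/2)*(6 - 1)/(-1) - n = (1/2)*(-1)*5 - n = -5/2 - n)
O = -2569 (O = -20505 - 1*(-17936) = -20505 + 17936 = -2569)
O - k(l(b)) = -2569 - (-5/2 - (1/3)**2) = -2569 - (-5/2 - 1*1/9) = -2569 - (-5/2 - 1/9) = -2569 - 1*(-47/18) = -2569 + 47/18 = -46195/18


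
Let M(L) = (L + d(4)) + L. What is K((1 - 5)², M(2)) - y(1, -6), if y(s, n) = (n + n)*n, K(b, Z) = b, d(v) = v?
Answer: -56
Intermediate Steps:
M(L) = 4 + 2*L (M(L) = (L + 4) + L = (4 + L) + L = 4 + 2*L)
y(s, n) = 2*n² (y(s, n) = (2*n)*n = 2*n²)
K((1 - 5)², M(2)) - y(1, -6) = (1 - 5)² - 2*(-6)² = (-4)² - 2*36 = 16 - 1*72 = 16 - 72 = -56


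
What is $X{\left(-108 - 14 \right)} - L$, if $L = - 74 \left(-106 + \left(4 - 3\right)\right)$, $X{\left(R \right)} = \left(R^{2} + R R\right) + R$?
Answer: $21876$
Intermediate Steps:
$X{\left(R \right)} = R + 2 R^{2}$ ($X{\left(R \right)} = \left(R^{2} + R^{2}\right) + R = 2 R^{2} + R = R + 2 R^{2}$)
$L = 7770$ ($L = - 74 \left(-106 + \left(4 - 3\right)\right) = - 74 \left(-106 + 1\right) = \left(-74\right) \left(-105\right) = 7770$)
$X{\left(-108 - 14 \right)} - L = \left(-108 - 14\right) \left(1 + 2 \left(-108 - 14\right)\right) - 7770 = - 122 \left(1 + 2 \left(-122\right)\right) - 7770 = - 122 \left(1 - 244\right) - 7770 = \left(-122\right) \left(-243\right) - 7770 = 29646 - 7770 = 21876$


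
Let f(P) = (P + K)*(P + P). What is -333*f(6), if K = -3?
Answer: -11988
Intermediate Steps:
f(P) = 2*P*(-3 + P) (f(P) = (P - 3)*(P + P) = (-3 + P)*(2*P) = 2*P*(-3 + P))
-333*f(6) = -666*6*(-3 + 6) = -666*6*3 = -333*36 = -11988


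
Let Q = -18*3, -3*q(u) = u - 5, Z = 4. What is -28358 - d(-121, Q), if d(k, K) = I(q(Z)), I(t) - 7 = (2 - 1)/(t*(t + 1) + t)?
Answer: -198564/7 ≈ -28366.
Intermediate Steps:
q(u) = 5/3 - u/3 (q(u) = -(u - 5)/3 = -(-5 + u)/3 = 5/3 - u/3)
Q = -54
I(t) = 7 + 1/(t + t*(1 + t)) (I(t) = 7 + (2 - 1)/(t*(t + 1) + t) = 7 + 1/(t*(1 + t) + t) = 7 + 1/(t + t*(1 + t)))
d(k, K) = 58/7 (d(k, K) = (1 + 7*(5/3 - 1/3*4)**2 + 14*(5/3 - 1/3*4))/((5/3 - 1/3*4)*(2 + (5/3 - 1/3*4))) = (1 + 7*(5/3 - 4/3)**2 + 14*(5/3 - 4/3))/((5/3 - 4/3)*(2 + (5/3 - 4/3))) = (1 + 7*(1/3)**2 + 14*(1/3))/((1/3)*(2 + 1/3)) = 3*(1 + 7*(1/9) + 14/3)/(7/3) = 3*(3/7)*(1 + 7/9 + 14/3) = 3*(3/7)*(58/9) = 58/7)
-28358 - d(-121, Q) = -28358 - 1*58/7 = -28358 - 58/7 = -198564/7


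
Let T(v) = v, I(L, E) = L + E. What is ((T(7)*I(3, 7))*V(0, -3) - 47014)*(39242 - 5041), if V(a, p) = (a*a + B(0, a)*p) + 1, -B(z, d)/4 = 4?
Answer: -1490616384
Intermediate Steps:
I(L, E) = E + L
B(z, d) = -16 (B(z, d) = -4*4 = -16)
V(a, p) = 1 + a² - 16*p (V(a, p) = (a*a - 16*p) + 1 = (a² - 16*p) + 1 = 1 + a² - 16*p)
((T(7)*I(3, 7))*V(0, -3) - 47014)*(39242 - 5041) = ((7*(7 + 3))*(1 + 0² - 16*(-3)) - 47014)*(39242 - 5041) = ((7*10)*(1 + 0 + 48) - 47014)*34201 = (70*49 - 47014)*34201 = (3430 - 47014)*34201 = -43584*34201 = -1490616384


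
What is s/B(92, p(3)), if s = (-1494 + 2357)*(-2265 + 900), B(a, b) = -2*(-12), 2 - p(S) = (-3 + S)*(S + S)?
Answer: -392665/8 ≈ -49083.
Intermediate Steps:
p(S) = 2 - 2*S*(-3 + S) (p(S) = 2 - (-3 + S)*(S + S) = 2 - (-3 + S)*2*S = 2 - 2*S*(-3 + S))
B(a, b) = 24
s = -1177995 (s = 863*(-1365) = -1177995)
s/B(92, p(3)) = -1177995/24 = -1177995*1/24 = -392665/8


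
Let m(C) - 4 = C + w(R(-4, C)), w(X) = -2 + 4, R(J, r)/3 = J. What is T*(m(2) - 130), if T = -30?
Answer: 3660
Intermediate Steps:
R(J, r) = 3*J
w(X) = 2
m(C) = 6 + C (m(C) = 4 + (C + 2) = 4 + (2 + C) = 6 + C)
T*(m(2) - 130) = -30*((6 + 2) - 130) = -30*(8 - 130) = -30*(-122) = 3660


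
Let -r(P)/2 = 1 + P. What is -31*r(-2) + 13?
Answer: -49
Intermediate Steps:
r(P) = -2 - 2*P (r(P) = -2*(1 + P) = -2 - 2*P)
-31*r(-2) + 13 = -31*(-2 - 2*(-2)) + 13 = -31*(-2 + 4) + 13 = -31*2 + 13 = -62 + 13 = -49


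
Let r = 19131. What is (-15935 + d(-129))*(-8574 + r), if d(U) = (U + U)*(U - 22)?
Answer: 243053811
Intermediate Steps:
d(U) = 2*U*(-22 + U) (d(U) = (2*U)*(-22 + U) = 2*U*(-22 + U))
(-15935 + d(-129))*(-8574 + r) = (-15935 + 2*(-129)*(-22 - 129))*(-8574 + 19131) = (-15935 + 2*(-129)*(-151))*10557 = (-15935 + 38958)*10557 = 23023*10557 = 243053811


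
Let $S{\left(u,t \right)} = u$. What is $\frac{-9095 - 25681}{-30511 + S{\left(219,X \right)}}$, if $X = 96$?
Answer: $\frac{8694}{7573} \approx 1.148$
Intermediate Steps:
$\frac{-9095 - 25681}{-30511 + S{\left(219,X \right)}} = \frac{-9095 - 25681}{-30511 + 219} = - \frac{34776}{-30292} = \left(-34776\right) \left(- \frac{1}{30292}\right) = \frac{8694}{7573}$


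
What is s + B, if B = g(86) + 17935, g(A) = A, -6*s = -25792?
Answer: 66959/3 ≈ 22320.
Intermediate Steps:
s = 12896/3 (s = -⅙*(-25792) = 12896/3 ≈ 4298.7)
B = 18021 (B = 86 + 17935 = 18021)
s + B = 12896/3 + 18021 = 66959/3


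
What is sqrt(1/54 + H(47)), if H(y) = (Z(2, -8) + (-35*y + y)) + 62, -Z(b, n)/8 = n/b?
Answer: I*sqrt(487290)/18 ≈ 38.781*I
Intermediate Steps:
Z(b, n) = -8*n/b
H(y) = 94 - 34*y (H(y) = (-8*(-8)/2 + (-35*y + y)) + 62 = (-8*(-8)*1/2 - 34*y) + 62 = (32 - 34*y) + 62 = 94 - 34*y)
sqrt(1/54 + H(47)) = sqrt(1/54 + (94 - 34*47)) = sqrt(1/54 + (94 - 1598)) = sqrt(1/54 - 1504) = sqrt(-81215/54) = I*sqrt(487290)/18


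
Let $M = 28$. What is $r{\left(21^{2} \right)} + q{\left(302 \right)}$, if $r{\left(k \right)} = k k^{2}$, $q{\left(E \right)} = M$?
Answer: $85766149$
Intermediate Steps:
$q{\left(E \right)} = 28$
$r{\left(k \right)} = k^{3}$
$r{\left(21^{2} \right)} + q{\left(302 \right)} = \left(21^{2}\right)^{3} + 28 = 441^{3} + 28 = 85766121 + 28 = 85766149$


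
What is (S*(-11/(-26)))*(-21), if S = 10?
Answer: -1155/13 ≈ -88.846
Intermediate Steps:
(S*(-11/(-26)))*(-21) = (10*(-11/(-26)))*(-21) = (10*(-11*(-1/26)))*(-21) = (10*(11/26))*(-21) = (55/13)*(-21) = -1155/13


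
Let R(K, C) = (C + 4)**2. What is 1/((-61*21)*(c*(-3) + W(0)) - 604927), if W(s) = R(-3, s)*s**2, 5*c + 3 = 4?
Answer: -5/3020792 ≈ -1.6552e-6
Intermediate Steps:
c = 1/5 (c = -3/5 + (1/5)*4 = -3/5 + 4/5 = 1/5 ≈ 0.20000)
R(K, C) = (4 + C)**2
W(s) = s**2*(4 + s)**2 (W(s) = (4 + s)**2*s**2 = s**2*(4 + s)**2)
1/((-61*21)*(c*(-3) + W(0)) - 604927) = 1/((-61*21)*((1/5)*(-3) + 0**2*(4 + 0)**2) - 604927) = 1/(-1281*(-3/5 + 0*4**2) - 604927) = 1/(-1281*(-3/5 + 0*16) - 604927) = 1/(-1281*(-3/5 + 0) - 604927) = 1/(-1281*(-3/5) - 604927) = 1/(3843/5 - 604927) = 1/(-3020792/5) = -5/3020792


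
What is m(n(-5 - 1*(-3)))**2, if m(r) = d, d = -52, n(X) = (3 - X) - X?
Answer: 2704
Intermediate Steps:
n(X) = 3 - 2*X
m(r) = -52
m(n(-5 - 1*(-3)))**2 = (-52)**2 = 2704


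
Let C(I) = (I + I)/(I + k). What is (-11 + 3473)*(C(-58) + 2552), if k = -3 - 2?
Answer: 185669368/21 ≈ 8.8414e+6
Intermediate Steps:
k = -5
C(I) = 2*I/(-5 + I) (C(I) = (I + I)/(I - 5) = (2*I)/(-5 + I) = 2*I/(-5 + I))
(-11 + 3473)*(C(-58) + 2552) = (-11 + 3473)*(2*(-58)/(-5 - 58) + 2552) = 3462*(2*(-58)/(-63) + 2552) = 3462*(2*(-58)*(-1/63) + 2552) = 3462*(116/63 + 2552) = 3462*(160892/63) = 185669368/21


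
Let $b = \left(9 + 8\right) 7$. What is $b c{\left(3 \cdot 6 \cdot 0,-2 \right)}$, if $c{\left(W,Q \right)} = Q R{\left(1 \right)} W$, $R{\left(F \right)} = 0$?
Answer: $0$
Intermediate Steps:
$b = 119$ ($b = 17 \cdot 7 = 119$)
$c{\left(W,Q \right)} = 0$ ($c{\left(W,Q \right)} = Q 0 W = 0 W = 0$)
$b c{\left(3 \cdot 6 \cdot 0,-2 \right)} = 119 \cdot 0 = 0$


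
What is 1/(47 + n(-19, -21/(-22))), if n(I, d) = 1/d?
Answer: 21/1009 ≈ 0.020813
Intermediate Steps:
1/(47 + n(-19, -21/(-22))) = 1/(47 + 1/(-21/(-22))) = 1/(47 + 1/(-21*(-1/22))) = 1/(47 + 1/(21/22)) = 1/(47 + 22/21) = 1/(1009/21) = 21/1009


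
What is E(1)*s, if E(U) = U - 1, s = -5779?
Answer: 0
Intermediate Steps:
E(U) = -1 + U
E(1)*s = (-1 + 1)*(-5779) = 0*(-5779) = 0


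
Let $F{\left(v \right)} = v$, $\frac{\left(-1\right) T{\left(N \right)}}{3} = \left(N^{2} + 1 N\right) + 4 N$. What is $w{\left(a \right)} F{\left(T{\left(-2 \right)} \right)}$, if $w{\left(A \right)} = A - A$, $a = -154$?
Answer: $0$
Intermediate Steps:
$w{\left(A \right)} = 0$
$T{\left(N \right)} = - 15 N - 3 N^{2}$ ($T{\left(N \right)} = - 3 \left(\left(N^{2} + 1 N\right) + 4 N\right) = - 3 \left(\left(N^{2} + N\right) + 4 N\right) = - 3 \left(\left(N + N^{2}\right) + 4 N\right) = - 3 \left(N^{2} + 5 N\right) = - 15 N - 3 N^{2}$)
$w{\left(a \right)} F{\left(T{\left(-2 \right)} \right)} = 0 \left(\left(-3\right) \left(-2\right) \left(5 - 2\right)\right) = 0 \left(\left(-3\right) \left(-2\right) 3\right) = 0 \cdot 18 = 0$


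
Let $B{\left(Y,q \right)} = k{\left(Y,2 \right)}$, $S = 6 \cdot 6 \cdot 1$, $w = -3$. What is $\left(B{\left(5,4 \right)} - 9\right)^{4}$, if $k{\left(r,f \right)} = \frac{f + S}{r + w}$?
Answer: $10000$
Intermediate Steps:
$S = 36$ ($S = 36 \cdot 1 = 36$)
$k{\left(r,f \right)} = \frac{36 + f}{-3 + r}$ ($k{\left(r,f \right)} = \frac{f + 36}{r - 3} = \frac{36 + f}{-3 + r}$)
$B{\left(Y,q \right)} = \frac{38}{-3 + Y}$ ($B{\left(Y,q \right)} = \frac{36 + 2}{-3 + Y} = \frac{1}{-3 + Y} 38 = \frac{38}{-3 + Y}$)
$\left(B{\left(5,4 \right)} - 9\right)^{4} = \left(\frac{38}{-3 + 5} - 9\right)^{4} = \left(\frac{38}{2} - 9\right)^{4} = \left(38 \cdot \frac{1}{2} - 9\right)^{4} = \left(19 - 9\right)^{4} = 10^{4} = 10000$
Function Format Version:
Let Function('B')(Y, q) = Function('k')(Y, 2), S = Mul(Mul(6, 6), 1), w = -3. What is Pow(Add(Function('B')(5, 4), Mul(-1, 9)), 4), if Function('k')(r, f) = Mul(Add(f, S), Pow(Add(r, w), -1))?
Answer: 10000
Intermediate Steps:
S = 36 (S = Mul(36, 1) = 36)
Function('k')(r, f) = Mul(Pow(Add(-3, r), -1), Add(36, f)) (Function('k')(r, f) = Mul(Add(f, 36), Pow(Add(r, -3), -1)) = Mul(Add(36, f), Pow(Add(-3, r), -1)) = Mul(Pow(Add(-3, r), -1), Add(36, f)))
Function('B')(Y, q) = Mul(38, Pow(Add(-3, Y), -1)) (Function('B')(Y, q) = Mul(Pow(Add(-3, Y), -1), Add(36, 2)) = Mul(Pow(Add(-3, Y), -1), 38) = Mul(38, Pow(Add(-3, Y), -1)))
Pow(Add(Function('B')(5, 4), Mul(-1, 9)), 4) = Pow(Add(Mul(38, Pow(Add(-3, 5), -1)), Mul(-1, 9)), 4) = Pow(Add(Mul(38, Pow(2, -1)), -9), 4) = Pow(Add(Mul(38, Rational(1, 2)), -9), 4) = Pow(Add(19, -9), 4) = Pow(10, 4) = 10000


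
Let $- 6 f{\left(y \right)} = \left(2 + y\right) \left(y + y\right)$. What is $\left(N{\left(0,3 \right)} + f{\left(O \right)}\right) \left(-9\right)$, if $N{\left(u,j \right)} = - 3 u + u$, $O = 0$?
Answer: $0$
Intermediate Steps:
$f{\left(y \right)} = - \frac{y \left(2 + y\right)}{3}$ ($f{\left(y \right)} = - \frac{\left(2 + y\right) \left(y + y\right)}{6} = - \frac{\left(2 + y\right) 2 y}{6} = - \frac{2 y \left(2 + y\right)}{6} = - \frac{y \left(2 + y\right)}{3}$)
$N{\left(u,j \right)} = - 2 u$
$\left(N{\left(0,3 \right)} + f{\left(O \right)}\right) \left(-9\right) = \left(\left(-2\right) 0 - 0 \left(2 + 0\right)\right) \left(-9\right) = \left(0 - 0 \cdot 2\right) \left(-9\right) = \left(0 + 0\right) \left(-9\right) = 0 \left(-9\right) = 0$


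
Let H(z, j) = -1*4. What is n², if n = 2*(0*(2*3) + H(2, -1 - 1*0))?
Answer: 64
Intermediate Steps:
H(z, j) = -4
n = -8 (n = 2*(0*(2*3) - 4) = 2*(0*6 - 4) = 2*(0 - 4) = 2*(-4) = -8)
n² = (-8)² = 64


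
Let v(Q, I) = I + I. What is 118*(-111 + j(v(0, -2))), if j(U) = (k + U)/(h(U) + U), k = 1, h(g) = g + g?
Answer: -26137/2 ≈ -13069.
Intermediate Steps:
h(g) = 2*g
v(Q, I) = 2*I
j(U) = (1 + U)/(3*U) (j(U) = (1 + U)/(2*U + U) = (1 + U)/((3*U)) = (1 + U)*(1/(3*U)) = (1 + U)/(3*U))
118*(-111 + j(v(0, -2))) = 118*(-111 + (1 + 2*(-2))/(3*((2*(-2))))) = 118*(-111 + (1/3)*(1 - 4)/(-4)) = 118*(-111 + (1/3)*(-1/4)*(-3)) = 118*(-111 + 1/4) = 118*(-443/4) = -26137/2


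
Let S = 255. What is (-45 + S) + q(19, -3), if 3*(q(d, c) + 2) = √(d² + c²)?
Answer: 208 + √370/3 ≈ 214.41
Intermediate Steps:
q(d, c) = -2 + √(c² + d²)/3 (q(d, c) = -2 + √(d² + c²)/3 = -2 + √(c² + d²)/3)
(-45 + S) + q(19, -3) = (-45 + 255) + (-2 + √((-3)² + 19²)/3) = 210 + (-2 + √(9 + 361)/3) = 210 + (-2 + √370/3) = 208 + √370/3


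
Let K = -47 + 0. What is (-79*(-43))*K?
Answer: -159659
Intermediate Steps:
K = -47
(-79*(-43))*K = -79*(-43)*(-47) = 3397*(-47) = -159659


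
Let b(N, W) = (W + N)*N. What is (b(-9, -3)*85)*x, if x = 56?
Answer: 514080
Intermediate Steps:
b(N, W) = N*(N + W) (b(N, W) = (N + W)*N = N*(N + W))
(b(-9, -3)*85)*x = (-9*(-9 - 3)*85)*56 = (-9*(-12)*85)*56 = (108*85)*56 = 9180*56 = 514080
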